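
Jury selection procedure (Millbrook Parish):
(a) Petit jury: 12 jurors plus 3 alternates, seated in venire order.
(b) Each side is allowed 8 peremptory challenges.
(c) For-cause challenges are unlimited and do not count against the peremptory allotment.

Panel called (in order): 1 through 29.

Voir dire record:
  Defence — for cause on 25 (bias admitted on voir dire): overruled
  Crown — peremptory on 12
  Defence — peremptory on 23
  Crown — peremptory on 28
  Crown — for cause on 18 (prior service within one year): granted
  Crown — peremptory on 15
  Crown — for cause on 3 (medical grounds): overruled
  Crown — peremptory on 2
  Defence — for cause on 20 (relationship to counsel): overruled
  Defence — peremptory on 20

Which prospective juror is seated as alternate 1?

Removed: #2, #12, #15, #18, #20, #23, #28. (#3, #25 stay — for-cause denied.)
Seating in order: seats 1–12 → #1, #3, #4, #5, #6, #7, #8, #9, #10, #11, #13, #14; alternates → #16, #17, #19.
So alternate 1 is #16.

16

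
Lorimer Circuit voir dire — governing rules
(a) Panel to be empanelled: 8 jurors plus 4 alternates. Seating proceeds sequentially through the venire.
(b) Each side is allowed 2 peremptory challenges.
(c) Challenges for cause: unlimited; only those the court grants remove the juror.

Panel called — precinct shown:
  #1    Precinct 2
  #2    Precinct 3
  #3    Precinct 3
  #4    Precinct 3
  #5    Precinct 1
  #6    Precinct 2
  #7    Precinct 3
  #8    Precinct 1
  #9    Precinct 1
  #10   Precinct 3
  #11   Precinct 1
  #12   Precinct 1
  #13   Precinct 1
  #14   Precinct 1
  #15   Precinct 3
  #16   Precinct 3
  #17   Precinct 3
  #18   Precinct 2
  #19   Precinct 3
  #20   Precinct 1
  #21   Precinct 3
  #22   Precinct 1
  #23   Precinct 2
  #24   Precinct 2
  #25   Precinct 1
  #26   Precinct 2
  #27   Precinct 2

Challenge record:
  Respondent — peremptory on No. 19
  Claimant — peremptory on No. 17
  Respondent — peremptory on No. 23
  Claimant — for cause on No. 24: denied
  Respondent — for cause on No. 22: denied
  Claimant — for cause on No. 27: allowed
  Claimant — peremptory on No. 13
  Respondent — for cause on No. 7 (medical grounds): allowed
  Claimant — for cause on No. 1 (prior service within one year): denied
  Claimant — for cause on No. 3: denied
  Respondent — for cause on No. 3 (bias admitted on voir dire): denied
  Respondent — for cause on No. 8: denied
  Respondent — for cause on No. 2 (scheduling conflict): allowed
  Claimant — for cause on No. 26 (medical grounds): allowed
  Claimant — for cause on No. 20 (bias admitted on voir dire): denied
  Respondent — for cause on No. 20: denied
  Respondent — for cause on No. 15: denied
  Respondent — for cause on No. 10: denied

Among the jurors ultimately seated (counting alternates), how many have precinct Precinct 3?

4

Removed: #2, #7, #13, #17, #19, #23, #26, #27.
Seated (12 incl. alternates): #1, #3, #4, #5, #6, #8, #9, #10, #11, #12, #14, #15.
Of those, in Precinct 3: #3, #4, #10, #15 → 4.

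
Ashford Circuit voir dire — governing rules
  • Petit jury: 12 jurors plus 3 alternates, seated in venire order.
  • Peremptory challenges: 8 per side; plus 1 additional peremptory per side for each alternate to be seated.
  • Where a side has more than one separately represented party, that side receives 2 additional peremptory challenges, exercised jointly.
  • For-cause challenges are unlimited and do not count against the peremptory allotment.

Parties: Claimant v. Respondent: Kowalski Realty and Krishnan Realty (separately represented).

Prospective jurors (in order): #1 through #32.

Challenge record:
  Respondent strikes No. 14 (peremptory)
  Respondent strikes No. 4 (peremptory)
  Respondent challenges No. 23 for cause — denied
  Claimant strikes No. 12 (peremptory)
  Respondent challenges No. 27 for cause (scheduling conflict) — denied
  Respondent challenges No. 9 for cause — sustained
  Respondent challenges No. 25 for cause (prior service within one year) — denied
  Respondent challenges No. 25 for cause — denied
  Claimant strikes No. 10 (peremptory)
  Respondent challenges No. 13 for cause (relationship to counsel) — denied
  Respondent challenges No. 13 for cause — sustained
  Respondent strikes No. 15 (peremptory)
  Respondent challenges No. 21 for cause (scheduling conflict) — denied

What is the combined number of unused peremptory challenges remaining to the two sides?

Claimant allotment: 8 base + 1 × 3 alternates = 11. Respondent allotment: 8 base + 1 × 3 alternates + 2 multi-party = 13.
Claimant peremptories used: #12, #10 — 2.
Respondent peremptories used: #14, #4, #15 — 3 (for-cause on #23, #27, #9, #25, #25, #13, #13, #21 don't count).
Remaining: (11 − 2) + (13 − 3) = 19.

19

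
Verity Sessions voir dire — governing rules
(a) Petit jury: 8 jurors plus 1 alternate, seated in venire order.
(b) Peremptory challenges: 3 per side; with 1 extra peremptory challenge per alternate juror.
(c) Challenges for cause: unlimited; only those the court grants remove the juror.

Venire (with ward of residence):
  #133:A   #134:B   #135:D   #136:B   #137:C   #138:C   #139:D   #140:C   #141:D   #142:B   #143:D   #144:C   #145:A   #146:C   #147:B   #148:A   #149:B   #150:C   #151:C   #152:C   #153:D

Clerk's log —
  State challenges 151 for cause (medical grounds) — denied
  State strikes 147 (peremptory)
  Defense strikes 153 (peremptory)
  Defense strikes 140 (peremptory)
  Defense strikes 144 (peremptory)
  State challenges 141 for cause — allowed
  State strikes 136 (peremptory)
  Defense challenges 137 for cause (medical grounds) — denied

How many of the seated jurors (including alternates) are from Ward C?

Removed: #136, #140, #141, #144, #147, #153.
Seated (9 incl. alternates): #133, #134, #135, #137, #138, #139, #142, #143, #145.
Of those, in Ward C: #137, #138 → 2.

2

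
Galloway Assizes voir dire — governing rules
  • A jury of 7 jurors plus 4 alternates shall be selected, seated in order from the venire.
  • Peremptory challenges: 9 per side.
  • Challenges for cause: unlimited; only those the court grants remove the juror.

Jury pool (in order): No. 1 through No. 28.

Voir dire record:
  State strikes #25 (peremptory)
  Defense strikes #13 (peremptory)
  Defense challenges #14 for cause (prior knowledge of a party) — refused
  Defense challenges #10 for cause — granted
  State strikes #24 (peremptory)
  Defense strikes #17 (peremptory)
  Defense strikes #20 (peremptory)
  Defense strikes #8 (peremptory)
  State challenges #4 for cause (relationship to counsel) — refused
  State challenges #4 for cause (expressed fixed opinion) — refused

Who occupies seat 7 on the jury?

7

Removed: #8, #10, #13, #17, #20, #24, #25. (#4, #14 stay — for-cause denied.)
Seating in order: seats 1–7 → #1, #2, #3, #4, #5, #6, #7; alternates → #9, #11, #12, #14.
So seat 7 is #7.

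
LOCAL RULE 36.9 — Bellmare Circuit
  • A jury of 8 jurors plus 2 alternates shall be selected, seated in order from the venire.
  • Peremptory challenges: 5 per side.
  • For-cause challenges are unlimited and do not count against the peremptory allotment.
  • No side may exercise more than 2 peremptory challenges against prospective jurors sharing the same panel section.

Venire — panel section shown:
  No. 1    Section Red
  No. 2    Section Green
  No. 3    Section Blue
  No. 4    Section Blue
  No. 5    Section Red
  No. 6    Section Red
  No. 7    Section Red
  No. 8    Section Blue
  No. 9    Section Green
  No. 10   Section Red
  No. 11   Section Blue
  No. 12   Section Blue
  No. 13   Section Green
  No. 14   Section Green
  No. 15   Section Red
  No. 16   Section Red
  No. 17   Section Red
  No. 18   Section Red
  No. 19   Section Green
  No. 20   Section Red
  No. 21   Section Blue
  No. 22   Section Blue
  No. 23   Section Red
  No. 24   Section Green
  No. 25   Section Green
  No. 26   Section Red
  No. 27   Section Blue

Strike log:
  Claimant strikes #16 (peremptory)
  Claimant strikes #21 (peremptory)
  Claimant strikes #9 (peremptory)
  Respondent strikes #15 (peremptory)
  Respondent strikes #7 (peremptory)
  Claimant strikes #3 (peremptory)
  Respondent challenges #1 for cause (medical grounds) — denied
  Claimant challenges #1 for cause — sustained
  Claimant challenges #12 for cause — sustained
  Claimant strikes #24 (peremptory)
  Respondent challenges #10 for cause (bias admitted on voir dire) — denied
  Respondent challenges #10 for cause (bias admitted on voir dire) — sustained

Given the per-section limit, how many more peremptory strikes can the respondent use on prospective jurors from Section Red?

Respondent peremptories so far: #15, #7 — 2 of 5 used, 3 left overall.
Against Section Red: #15, #7 — 2 used; per-section cap 2 leaves 0.
Binding limit: min(3, 0) = 0.

0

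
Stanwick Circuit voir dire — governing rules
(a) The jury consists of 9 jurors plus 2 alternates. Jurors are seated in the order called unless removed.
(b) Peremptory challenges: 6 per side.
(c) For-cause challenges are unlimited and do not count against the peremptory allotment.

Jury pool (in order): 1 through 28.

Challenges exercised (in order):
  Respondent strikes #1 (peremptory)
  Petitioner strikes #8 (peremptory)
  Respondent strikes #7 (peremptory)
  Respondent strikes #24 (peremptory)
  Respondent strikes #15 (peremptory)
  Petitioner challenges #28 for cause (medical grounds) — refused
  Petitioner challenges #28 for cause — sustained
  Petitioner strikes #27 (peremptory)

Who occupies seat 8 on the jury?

11

Removed: #1, #7, #8, #15, #24, #27, #28.
Filling seats in venire order through position 8: #2, #3, #4, #5, #6, #9, #10, #11.
So seat 8 is #11.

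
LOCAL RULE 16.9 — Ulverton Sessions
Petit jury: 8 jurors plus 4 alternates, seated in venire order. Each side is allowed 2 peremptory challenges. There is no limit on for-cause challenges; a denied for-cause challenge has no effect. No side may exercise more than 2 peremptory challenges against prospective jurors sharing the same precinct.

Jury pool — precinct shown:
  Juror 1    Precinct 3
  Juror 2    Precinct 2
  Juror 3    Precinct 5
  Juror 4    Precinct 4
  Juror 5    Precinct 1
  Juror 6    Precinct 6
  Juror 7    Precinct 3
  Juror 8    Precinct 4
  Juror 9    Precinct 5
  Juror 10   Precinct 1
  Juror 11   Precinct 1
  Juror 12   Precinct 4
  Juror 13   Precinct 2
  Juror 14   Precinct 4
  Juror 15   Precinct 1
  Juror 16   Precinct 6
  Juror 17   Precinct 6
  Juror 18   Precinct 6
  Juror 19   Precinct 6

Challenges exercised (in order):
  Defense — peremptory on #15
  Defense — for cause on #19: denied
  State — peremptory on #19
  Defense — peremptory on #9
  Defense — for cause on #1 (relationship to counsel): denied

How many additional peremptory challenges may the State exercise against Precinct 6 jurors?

State peremptories so far: #19 — 1 of 2 used, 1 left overall.
Against Precinct 6: #19 — 1 used; per-precinct cap 2 leaves 1.
Binding limit: min(1, 1) = 1.

1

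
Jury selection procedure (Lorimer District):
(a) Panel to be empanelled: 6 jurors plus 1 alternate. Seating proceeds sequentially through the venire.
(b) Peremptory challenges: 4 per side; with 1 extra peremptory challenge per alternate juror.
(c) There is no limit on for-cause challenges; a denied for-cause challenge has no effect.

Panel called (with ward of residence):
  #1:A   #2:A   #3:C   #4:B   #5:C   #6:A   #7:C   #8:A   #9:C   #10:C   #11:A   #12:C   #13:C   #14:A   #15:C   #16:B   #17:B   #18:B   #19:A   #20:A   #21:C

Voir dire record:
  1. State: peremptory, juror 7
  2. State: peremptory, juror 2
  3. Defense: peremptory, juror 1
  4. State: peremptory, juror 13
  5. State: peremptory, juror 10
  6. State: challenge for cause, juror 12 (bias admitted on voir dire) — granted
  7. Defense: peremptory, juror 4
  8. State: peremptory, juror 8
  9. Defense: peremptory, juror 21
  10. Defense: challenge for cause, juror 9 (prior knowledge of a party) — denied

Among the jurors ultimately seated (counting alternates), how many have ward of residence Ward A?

Removed: #1, #2, #4, #7, #8, #10, #12, #13, #21.
Seated (7 incl. alternates): #3, #5, #6, #9, #11, #14, #15.
Of those, in Ward A: #6, #11, #14 → 3.

3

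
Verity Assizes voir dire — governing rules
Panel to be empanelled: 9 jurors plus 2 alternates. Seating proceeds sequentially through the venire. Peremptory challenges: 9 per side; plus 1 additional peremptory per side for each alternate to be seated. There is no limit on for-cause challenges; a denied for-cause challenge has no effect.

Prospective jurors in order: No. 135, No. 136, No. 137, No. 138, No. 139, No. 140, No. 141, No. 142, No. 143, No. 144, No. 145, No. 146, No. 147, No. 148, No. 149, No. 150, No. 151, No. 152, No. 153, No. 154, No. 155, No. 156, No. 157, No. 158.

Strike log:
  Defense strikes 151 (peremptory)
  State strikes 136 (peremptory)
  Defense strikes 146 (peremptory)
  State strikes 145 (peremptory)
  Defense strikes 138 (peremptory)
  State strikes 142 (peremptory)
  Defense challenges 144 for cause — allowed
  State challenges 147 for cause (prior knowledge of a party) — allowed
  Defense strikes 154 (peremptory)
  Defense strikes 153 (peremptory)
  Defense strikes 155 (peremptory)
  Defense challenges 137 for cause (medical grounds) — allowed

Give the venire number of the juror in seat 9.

Removed: #136, #137, #138, #142, #144, #145, #146, #147, #151, #153, #154, #155.
Filling seats in venire order through position 9: #135, #139, #140, #141, #143, #148, #149, #150, #152.
So seat 9 is #152.

152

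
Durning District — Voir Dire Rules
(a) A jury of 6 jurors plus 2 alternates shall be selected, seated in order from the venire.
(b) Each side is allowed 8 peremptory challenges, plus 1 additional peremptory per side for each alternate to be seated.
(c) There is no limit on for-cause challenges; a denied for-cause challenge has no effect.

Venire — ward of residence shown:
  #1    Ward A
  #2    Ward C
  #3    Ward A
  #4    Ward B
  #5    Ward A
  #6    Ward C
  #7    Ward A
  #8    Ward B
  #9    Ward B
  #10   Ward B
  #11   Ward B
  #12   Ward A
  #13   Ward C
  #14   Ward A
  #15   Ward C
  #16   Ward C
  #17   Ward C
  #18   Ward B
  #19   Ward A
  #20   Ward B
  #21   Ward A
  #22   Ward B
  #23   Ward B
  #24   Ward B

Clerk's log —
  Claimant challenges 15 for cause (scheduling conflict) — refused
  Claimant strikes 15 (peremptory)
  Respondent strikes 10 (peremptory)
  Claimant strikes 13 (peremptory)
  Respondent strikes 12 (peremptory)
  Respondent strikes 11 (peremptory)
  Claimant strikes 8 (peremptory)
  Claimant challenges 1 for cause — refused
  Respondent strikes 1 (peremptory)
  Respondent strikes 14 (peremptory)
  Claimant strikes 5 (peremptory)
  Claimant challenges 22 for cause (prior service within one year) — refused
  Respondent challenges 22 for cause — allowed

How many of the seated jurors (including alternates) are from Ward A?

Removed: #1, #5, #8, #10, #11, #12, #13, #14, #15, #22.
Seated (8 incl. alternates): #2, #3, #4, #6, #7, #9, #16, #17.
Of those, in Ward A: #3, #7 → 2.

2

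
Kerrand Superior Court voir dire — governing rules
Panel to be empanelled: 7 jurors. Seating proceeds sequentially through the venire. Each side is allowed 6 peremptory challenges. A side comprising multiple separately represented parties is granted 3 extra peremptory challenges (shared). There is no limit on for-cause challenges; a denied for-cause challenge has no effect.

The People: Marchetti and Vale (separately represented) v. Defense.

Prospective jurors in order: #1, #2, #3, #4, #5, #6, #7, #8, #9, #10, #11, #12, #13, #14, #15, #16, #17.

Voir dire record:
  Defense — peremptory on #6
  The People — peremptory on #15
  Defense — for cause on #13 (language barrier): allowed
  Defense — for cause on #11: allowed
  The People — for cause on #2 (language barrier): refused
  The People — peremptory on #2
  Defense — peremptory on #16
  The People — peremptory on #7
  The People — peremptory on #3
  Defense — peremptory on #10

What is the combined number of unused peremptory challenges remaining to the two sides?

8

The People allotment: 6 base + 3 multi-party = 9. Defense allotment: 6.
The People peremptories used: #15, #2, #7, #3 — 4 (the for-cause on #2 doesn't count).
Defense peremptories used: #6, #16, #10 — 3 (for-cause on #13, #11 don't count).
Remaining: (9 − 4) + (6 − 3) = 8.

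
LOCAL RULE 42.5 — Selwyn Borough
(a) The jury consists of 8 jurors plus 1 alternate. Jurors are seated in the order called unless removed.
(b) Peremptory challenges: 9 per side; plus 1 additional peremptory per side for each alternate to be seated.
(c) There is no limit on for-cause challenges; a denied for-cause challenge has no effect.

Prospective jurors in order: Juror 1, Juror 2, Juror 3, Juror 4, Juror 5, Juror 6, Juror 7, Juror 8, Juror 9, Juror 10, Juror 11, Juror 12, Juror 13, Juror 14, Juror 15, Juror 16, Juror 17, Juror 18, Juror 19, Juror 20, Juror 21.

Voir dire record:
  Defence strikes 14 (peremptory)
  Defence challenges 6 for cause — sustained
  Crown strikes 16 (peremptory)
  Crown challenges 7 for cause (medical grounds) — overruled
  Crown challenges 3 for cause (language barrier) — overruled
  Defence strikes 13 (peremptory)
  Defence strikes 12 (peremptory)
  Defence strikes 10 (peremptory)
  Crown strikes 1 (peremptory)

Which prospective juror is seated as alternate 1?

15

Removed: #1, #6, #10, #12, #13, #14, #16. (#3, #7 stay — for-cause denied.)
Seating in order: seats 1–8 → #2, #3, #4, #5, #7, #8, #9, #11; alternates → #15.
So alternate 1 is #15.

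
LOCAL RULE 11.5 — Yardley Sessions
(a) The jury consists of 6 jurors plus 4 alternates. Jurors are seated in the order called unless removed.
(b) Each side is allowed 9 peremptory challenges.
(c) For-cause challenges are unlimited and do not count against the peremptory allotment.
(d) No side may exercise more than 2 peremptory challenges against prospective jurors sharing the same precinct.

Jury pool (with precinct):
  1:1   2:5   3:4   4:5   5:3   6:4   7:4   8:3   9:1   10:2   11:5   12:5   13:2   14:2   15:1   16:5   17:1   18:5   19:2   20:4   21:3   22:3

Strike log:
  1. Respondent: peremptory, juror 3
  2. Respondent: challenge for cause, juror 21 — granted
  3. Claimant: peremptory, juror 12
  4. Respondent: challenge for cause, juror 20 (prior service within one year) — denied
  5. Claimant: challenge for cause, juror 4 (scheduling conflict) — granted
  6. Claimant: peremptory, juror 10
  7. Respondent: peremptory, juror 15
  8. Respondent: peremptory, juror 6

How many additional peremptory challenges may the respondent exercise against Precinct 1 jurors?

1

Respondent peremptories so far: #3, #15, #6 — 3 of 9 used, 6 left overall.
Against Precinct 1: #15 — 1 used; per-precinct cap 2 leaves 1.
Binding limit: min(6, 1) = 1.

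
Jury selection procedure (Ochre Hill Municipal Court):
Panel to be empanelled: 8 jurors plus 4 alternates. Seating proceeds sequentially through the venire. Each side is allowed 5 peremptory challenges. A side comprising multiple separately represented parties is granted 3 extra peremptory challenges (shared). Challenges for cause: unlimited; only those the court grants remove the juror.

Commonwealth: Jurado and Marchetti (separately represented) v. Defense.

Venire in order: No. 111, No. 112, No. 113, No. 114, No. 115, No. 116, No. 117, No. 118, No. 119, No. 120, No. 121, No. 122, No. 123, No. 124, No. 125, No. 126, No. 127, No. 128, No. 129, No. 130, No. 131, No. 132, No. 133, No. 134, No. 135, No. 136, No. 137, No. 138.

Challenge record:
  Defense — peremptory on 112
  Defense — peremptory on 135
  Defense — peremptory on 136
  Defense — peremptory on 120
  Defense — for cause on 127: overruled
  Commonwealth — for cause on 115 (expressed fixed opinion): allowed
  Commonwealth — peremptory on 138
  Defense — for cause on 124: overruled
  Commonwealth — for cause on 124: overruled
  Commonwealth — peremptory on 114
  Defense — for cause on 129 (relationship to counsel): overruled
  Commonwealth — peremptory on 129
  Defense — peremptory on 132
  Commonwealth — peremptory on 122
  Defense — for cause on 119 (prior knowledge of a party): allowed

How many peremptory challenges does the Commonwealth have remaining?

Commonwealth allotment: 5 base + 3 multi-party = 8.
Commonwealth peremptories used: #138, #114, #129, #122 — 4 (for-cause on #115, #124 don't count).
Remaining: 8 − 4 = 4.

4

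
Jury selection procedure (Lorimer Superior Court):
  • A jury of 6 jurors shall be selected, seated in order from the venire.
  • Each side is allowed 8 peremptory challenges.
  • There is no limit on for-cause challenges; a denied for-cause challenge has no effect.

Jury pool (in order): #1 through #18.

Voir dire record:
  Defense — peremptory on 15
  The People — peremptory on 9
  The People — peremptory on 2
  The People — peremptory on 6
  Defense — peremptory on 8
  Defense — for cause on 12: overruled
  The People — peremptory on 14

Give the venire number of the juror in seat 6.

10

Removed: #2, #6, #8, #9, #14, #15. (#12 stays — for-cause denied.)
Seating in order: seats 1–6 → #1, #3, #4, #5, #7, #10.
So seat 6 is #10.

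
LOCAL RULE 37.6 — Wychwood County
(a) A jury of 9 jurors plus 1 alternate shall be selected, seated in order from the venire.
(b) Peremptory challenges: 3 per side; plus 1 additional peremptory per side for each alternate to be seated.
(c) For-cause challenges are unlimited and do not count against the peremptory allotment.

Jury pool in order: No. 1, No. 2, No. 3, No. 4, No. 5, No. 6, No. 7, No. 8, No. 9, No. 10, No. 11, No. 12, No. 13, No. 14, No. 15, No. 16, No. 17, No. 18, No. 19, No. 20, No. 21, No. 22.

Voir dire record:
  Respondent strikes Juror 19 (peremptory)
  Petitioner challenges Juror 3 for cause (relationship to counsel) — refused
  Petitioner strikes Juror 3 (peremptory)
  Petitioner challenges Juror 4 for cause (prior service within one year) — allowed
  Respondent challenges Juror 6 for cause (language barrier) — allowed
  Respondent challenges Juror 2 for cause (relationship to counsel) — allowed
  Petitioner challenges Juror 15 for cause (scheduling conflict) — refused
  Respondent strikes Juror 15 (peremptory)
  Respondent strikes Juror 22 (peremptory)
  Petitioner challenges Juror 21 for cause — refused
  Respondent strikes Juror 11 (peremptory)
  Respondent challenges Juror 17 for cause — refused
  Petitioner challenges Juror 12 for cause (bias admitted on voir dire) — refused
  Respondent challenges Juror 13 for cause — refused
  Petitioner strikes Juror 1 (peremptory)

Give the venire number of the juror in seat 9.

Removed: #1, #2, #3, #4, #6, #11, #15, #19, #22. (#12, #13, #17, #21 stay — for-cause denied.)
Seating in order: seats 1–9 → #5, #7, #8, #9, #10, #12, #13, #14, #16; alternates → #17.
So seat 9 is #16.

16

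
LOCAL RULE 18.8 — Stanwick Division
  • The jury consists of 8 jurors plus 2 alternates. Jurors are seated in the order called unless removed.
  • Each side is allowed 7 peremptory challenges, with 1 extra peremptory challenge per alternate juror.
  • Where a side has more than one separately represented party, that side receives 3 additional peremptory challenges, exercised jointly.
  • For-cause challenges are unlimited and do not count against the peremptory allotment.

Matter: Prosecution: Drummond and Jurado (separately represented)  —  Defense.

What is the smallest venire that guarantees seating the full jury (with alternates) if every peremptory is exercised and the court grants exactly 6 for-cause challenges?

37

Seats to fill: 8 + 2 alternates = 10.
Peremptories — Prosecution: 7 + 1×2 + 3 = 12; Defense: 7 + 1×2 = 9; total 21.
For-cause removals: 6.
Minimum venire: 10 + 21 + 6 = 37.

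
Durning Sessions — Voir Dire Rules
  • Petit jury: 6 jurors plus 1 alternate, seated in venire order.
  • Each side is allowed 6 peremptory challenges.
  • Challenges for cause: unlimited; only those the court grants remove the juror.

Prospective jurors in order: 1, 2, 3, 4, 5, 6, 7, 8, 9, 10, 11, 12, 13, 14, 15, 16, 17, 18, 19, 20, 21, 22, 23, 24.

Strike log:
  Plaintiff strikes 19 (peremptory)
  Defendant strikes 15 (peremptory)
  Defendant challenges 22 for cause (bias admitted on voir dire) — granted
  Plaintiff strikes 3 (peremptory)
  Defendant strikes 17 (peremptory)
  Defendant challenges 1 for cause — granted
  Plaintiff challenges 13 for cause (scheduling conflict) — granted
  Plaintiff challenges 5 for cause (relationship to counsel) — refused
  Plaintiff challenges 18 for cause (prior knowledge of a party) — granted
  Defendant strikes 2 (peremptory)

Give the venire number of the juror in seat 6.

9

Removed: #1, #2, #3, #13, #15, #17, #18, #19, #22. (#5 stays — for-cause denied.)
Seating in order: seats 1–6 → #4, #5, #6, #7, #8, #9; alternates → #10.
So seat 6 is #9.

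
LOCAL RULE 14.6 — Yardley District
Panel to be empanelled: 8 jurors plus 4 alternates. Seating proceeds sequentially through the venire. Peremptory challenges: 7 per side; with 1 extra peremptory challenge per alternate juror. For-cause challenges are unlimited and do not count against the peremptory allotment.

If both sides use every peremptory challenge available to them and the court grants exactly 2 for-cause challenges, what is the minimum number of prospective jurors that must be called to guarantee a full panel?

Seats to fill: 8 + 4 alternates = 12.
Peremptories: 7 + 1×4 = 11 per side × 2 sides = 22.
For-cause removals: 2.
Minimum venire: 12 + 22 + 2 = 36.

36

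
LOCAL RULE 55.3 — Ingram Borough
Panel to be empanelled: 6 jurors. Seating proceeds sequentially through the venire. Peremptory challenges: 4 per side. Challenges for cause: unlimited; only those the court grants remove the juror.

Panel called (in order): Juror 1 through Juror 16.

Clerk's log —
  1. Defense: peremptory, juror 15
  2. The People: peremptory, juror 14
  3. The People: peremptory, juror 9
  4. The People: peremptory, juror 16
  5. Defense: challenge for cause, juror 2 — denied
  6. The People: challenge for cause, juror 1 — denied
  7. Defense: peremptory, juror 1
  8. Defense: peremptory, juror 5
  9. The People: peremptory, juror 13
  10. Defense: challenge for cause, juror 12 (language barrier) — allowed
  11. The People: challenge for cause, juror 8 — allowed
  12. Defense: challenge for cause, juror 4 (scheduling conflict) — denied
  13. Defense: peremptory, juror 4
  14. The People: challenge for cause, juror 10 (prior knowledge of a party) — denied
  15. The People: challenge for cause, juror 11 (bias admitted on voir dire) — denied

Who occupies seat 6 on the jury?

Removed: #1, #4, #5, #8, #9, #12, #13, #14, #15, #16. (#2, #10, #11 stay — for-cause denied.)
Seating in order: seats 1–6 → #2, #3, #6, #7, #10, #11.
So seat 6 is #11.

11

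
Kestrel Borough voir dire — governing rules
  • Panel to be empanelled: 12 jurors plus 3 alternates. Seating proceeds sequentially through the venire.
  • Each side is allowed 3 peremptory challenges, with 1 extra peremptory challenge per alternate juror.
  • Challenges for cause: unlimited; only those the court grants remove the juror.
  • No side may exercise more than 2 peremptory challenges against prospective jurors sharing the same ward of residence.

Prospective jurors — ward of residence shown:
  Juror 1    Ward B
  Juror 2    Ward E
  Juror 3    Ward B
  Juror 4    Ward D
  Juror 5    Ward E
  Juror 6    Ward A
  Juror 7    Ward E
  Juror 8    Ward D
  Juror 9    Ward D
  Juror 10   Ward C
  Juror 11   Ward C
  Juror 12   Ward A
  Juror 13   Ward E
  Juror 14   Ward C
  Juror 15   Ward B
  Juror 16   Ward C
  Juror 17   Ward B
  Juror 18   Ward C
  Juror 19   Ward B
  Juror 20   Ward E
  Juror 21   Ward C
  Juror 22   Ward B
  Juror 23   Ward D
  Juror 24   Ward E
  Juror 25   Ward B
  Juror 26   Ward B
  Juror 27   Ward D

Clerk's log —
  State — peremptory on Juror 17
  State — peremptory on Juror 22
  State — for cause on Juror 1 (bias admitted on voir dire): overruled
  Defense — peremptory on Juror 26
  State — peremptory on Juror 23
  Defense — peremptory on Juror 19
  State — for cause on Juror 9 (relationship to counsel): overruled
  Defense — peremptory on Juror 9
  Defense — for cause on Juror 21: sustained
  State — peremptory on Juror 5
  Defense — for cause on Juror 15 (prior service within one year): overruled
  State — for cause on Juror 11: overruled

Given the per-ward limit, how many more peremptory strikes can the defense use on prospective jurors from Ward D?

1

Defense peremptories so far: #26, #19, #9 — 3 of 6 used, 3 left overall.
Against Ward D: #9 — 1 used; per-ward cap 2 leaves 1.
Binding limit: min(3, 1) = 1.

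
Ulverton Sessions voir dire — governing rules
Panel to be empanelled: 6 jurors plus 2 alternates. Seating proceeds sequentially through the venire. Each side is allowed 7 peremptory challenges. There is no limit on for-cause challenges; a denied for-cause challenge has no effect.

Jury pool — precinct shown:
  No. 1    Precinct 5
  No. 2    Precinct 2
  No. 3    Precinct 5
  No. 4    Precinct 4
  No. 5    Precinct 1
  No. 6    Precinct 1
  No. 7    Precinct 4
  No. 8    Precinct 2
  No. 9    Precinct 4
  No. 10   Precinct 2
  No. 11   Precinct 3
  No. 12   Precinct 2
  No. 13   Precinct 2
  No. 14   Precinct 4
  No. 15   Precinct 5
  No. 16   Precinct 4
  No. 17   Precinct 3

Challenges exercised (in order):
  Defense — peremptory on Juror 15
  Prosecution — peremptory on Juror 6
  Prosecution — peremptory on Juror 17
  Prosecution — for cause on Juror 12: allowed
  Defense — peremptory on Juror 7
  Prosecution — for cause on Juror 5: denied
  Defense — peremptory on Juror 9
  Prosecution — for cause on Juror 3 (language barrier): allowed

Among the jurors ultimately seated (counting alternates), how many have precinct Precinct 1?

1

Removed: #3, #6, #7, #9, #12, #15, #17.
Seated (8 incl. alternates): #1, #2, #4, #5, #8, #10, #11, #13.
Of those, in Precinct 1: #5 → 1.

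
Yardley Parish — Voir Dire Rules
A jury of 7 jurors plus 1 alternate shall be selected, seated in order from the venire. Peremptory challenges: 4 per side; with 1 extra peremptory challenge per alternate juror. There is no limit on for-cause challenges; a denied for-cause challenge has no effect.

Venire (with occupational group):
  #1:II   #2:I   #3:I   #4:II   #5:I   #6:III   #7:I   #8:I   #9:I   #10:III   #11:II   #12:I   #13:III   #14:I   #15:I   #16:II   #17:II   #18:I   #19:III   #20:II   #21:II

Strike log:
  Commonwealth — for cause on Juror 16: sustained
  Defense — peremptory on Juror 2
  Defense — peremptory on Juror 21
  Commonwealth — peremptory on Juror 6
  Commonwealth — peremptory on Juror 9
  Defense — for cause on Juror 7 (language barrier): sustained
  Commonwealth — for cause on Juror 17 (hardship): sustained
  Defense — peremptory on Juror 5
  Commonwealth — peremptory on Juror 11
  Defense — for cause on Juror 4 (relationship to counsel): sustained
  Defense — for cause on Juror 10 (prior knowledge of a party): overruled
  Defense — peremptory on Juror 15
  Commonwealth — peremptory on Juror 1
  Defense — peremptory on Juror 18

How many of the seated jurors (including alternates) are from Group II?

Removed: #1, #2, #4, #5, #6, #7, #9, #11, #15, #16, #17, #18, #21.
Seated (8 incl. alternates): #3, #8, #10, #12, #13, #14, #19, #20.
Of those, in Group II: #20 → 1.

1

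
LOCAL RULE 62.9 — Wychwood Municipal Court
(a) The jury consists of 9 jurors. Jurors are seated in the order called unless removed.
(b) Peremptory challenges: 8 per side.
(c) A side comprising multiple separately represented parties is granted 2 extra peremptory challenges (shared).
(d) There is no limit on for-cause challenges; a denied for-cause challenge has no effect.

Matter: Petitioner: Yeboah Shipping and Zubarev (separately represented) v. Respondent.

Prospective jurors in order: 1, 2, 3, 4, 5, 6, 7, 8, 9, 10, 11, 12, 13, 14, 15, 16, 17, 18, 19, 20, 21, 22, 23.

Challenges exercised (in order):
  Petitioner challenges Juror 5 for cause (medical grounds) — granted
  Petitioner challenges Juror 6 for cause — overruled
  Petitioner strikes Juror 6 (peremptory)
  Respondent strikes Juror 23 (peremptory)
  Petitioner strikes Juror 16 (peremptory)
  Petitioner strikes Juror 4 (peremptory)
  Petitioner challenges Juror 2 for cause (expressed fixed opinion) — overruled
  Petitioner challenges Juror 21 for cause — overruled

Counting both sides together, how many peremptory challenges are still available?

Petitioner allotment: 8 base + 2 multi-party = 10. Respondent allotment: 8.
Petitioner peremptories used: #6, #16, #4 — 3 (for-cause on #5, #6, #2, #21 don't count).
Respondent peremptories used: #23 — 1.
Remaining: (10 − 3) + (8 − 1) = 14.

14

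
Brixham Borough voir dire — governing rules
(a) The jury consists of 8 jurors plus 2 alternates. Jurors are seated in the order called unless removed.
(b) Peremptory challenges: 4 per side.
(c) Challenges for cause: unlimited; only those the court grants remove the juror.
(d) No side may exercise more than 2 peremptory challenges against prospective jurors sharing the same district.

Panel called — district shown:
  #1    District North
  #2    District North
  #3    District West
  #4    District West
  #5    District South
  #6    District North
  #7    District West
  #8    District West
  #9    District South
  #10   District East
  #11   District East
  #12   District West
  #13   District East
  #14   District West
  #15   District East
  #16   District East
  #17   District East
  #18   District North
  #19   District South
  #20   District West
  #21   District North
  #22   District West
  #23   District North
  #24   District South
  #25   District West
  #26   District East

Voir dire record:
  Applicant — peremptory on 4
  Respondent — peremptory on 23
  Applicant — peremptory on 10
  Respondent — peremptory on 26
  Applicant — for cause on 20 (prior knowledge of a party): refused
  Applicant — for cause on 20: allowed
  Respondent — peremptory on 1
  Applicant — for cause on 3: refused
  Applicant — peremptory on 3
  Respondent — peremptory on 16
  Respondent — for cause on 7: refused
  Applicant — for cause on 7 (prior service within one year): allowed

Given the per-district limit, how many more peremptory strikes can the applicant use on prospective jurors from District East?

1

Applicant peremptories so far: #4, #10, #3 — 3 of 4 used, 1 left overall.
Against District East: #10 — 1 used; per-district cap 2 leaves 1.
Binding limit: min(1, 1) = 1.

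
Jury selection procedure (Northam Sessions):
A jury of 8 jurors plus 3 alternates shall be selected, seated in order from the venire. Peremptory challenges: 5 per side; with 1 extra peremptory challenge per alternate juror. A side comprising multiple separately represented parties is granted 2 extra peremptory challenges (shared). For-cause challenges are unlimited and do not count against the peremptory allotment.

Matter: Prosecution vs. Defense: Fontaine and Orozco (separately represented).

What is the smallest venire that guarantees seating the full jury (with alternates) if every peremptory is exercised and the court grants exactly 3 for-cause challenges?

Seats to fill: 8 + 3 alternates = 11.
Peremptories — Prosecution: 5 + 1×3 = 8; Defense: 5 + 1×3 + 2 = 10; total 18.
For-cause removals: 3.
Minimum venire: 11 + 18 + 3 = 32.

32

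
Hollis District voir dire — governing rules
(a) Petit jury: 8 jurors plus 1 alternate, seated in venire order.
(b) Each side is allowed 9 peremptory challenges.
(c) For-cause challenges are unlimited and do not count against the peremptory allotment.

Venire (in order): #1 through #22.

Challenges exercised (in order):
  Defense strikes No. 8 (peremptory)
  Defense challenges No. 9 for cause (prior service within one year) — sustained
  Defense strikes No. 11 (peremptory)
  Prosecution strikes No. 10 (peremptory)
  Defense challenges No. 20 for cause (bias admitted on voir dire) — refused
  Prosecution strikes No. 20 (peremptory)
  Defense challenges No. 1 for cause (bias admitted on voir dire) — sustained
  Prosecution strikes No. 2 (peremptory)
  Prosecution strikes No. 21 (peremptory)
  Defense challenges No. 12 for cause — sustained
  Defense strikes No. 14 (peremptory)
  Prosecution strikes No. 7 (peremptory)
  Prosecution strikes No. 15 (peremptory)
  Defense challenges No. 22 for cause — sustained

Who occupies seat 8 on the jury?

Removed: #1, #2, #7, #8, #9, #10, #11, #12, #14, #15, #20, #21, #22.
Seating in order: seats 1–8 → #3, #4, #5, #6, #13, #16, #17, #18; alternates → #19.
So seat 8 is #18.

18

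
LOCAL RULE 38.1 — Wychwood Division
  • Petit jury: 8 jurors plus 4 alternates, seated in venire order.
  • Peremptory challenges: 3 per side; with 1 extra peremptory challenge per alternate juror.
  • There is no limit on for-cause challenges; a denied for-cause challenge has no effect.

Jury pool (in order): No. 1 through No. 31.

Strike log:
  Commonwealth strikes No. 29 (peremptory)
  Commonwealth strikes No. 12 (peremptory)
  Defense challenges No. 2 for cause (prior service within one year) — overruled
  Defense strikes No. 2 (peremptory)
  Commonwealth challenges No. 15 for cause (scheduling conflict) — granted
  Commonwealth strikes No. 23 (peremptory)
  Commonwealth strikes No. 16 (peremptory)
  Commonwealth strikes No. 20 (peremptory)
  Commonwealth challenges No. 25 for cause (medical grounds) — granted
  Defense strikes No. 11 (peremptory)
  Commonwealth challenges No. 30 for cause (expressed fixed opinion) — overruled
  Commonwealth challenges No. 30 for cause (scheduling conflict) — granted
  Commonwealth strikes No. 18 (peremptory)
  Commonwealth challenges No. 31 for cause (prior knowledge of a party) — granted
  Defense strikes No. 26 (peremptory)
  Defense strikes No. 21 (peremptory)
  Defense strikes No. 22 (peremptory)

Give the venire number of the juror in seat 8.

9

Removed: #2, #11, #12, #15, #16, #18, #20, #21, #22, #23, #25, #26, #29, #30, #31.
Filling seats in venire order through position 8: #1, #3, #4, #5, #6, #7, #8, #9.
So seat 8 is #9.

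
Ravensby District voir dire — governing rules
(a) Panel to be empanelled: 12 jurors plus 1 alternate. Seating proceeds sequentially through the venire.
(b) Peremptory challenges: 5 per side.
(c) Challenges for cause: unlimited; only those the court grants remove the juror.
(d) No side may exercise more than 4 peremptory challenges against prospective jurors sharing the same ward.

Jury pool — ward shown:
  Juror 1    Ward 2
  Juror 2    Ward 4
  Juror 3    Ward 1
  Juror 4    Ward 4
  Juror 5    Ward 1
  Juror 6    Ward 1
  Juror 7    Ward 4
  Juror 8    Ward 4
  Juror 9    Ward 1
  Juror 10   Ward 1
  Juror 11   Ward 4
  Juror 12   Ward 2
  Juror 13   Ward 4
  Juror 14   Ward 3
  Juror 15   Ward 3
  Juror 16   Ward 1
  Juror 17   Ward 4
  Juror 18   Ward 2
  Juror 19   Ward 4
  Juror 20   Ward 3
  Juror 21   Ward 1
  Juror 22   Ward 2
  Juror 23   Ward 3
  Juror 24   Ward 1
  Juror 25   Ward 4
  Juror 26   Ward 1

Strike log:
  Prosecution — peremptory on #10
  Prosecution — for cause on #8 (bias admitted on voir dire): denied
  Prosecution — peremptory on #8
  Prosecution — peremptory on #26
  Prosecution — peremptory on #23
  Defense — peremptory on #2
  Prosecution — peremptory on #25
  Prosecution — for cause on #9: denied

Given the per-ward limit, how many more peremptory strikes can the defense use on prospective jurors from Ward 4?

Defense peremptories so far: #2 — 1 of 5 used, 4 left overall.
Against Ward 4: #2 — 1 used; per-ward cap 4 leaves 3.
Binding limit: min(4, 3) = 3.

3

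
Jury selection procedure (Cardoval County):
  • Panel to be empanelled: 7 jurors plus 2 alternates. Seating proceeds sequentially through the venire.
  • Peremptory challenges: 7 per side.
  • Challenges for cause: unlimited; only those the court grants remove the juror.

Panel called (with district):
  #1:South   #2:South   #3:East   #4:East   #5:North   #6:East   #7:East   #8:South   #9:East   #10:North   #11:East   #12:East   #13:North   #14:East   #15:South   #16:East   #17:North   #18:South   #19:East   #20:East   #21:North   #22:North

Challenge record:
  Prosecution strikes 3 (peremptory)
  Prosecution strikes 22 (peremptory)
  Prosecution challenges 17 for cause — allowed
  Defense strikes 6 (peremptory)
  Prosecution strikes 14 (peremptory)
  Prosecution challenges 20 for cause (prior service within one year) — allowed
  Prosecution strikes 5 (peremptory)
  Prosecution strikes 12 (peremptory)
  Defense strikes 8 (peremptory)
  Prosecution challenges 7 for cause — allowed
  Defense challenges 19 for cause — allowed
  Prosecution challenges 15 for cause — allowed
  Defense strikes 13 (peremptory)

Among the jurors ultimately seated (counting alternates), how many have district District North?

Removed: #3, #5, #6, #7, #8, #12, #13, #14, #15, #17, #19, #20, #22.
Seated (9 incl. alternates): #1, #2, #4, #9, #10, #11, #16, #18, #21.
Of those, in District North: #10, #21 → 2.

2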